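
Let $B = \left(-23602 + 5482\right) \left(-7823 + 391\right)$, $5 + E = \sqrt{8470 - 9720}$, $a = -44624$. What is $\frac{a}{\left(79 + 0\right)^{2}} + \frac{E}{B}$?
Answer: $- \frac{1201883544673}{168092397888} + \frac{5 i \sqrt{2}}{26933568} \approx -7.1501 + 2.6254 \cdot 10^{-7} i$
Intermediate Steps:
$E = -5 + 25 i \sqrt{2}$ ($E = -5 + \sqrt{8470 - 9720} = -5 + \sqrt{-1250} = -5 + 25 i \sqrt{2} \approx -5.0 + 35.355 i$)
$B = 134667840$ ($B = \left(-18120\right) \left(-7432\right) = 134667840$)
$\frac{a}{\left(79 + 0\right)^{2}} + \frac{E}{B} = - \frac{44624}{\left(79 + 0\right)^{2}} + \frac{-5 + 25 i \sqrt{2}}{134667840} = - \frac{44624}{79^{2}} + \left(-5 + 25 i \sqrt{2}\right) \frac{1}{134667840} = - \frac{44624}{6241} - \left(\frac{1}{26933568} - \frac{5 i \sqrt{2}}{26933568}\right) = - \frac{1201883544673}{168092397888} + \frac{5 i \sqrt{2}}{26933568}$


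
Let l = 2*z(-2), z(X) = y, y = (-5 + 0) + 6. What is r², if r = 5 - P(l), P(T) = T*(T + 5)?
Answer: 81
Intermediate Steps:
y = 1 (y = -5 + 6 = 1)
z(X) = 1
l = 2 (l = 2*1 = 2)
P(T) = T*(5 + T)
r = -9 (r = 5 - 2*(5 + 2) = 5 - 2*7 = 5 - 1*14 = 5 - 14 = -9)
r² = (-9)² = 81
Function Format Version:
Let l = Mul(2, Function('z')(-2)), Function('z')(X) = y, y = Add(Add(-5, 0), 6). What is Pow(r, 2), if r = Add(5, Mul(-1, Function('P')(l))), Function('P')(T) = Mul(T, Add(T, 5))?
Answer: 81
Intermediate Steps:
y = 1 (y = Add(-5, 6) = 1)
Function('z')(X) = 1
l = 2 (l = Mul(2, 1) = 2)
Function('P')(T) = Mul(T, Add(5, T))
r = -9 (r = Add(5, Mul(-1, Mul(2, Add(5, 2)))) = Add(5, Mul(-1, Mul(2, 7))) = Add(5, Mul(-1, 14)) = Add(5, -14) = -9)
Pow(r, 2) = Pow(-9, 2) = 81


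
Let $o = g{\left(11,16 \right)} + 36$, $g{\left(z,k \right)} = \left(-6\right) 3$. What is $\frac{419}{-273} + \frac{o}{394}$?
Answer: $- \frac{80086}{53781} \approx -1.4891$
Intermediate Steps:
$g{\left(z,k \right)} = -18$
$o = 18$ ($o = -18 + 36 = 18$)
$\frac{419}{-273} + \frac{o}{394} = \frac{419}{-273} + \frac{18}{394} = 419 \left(- \frac{1}{273}\right) + 18 \cdot \frac{1}{394} = - \frac{419}{273} + \frac{9}{197} = - \frac{80086}{53781}$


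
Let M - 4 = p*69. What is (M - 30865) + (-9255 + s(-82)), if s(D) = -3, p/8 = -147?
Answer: -121263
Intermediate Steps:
p = -1176 (p = 8*(-147) = -1176)
M = -81140 (M = 4 - 1176*69 = 4 - 81144 = -81140)
(M - 30865) + (-9255 + s(-82)) = (-81140 - 30865) + (-9255 - 3) = -112005 - 9258 = -121263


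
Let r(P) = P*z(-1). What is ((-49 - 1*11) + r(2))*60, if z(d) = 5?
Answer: -3000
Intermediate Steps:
r(P) = 5*P (r(P) = P*5 = 5*P)
((-49 - 1*11) + r(2))*60 = ((-49 - 1*11) + 5*2)*60 = ((-49 - 11) + 10)*60 = (-60 + 10)*60 = -50*60 = -3000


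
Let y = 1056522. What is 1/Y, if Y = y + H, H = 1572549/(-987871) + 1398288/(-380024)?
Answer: 46926836113/49578987376963233 ≈ 9.4651e-7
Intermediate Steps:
H = -247366815753/46926836113 (H = 1572549*(-1/987871) + 1398288*(-1/380024) = -1572549/987871 - 174786/47503 = -247366815753/46926836113 ≈ -5.2713)
Y = 49578987376963233/46926836113 (Y = 1056522 - 247366815753/46926836113 = 49578987376963233/46926836113 ≈ 1.0565e+6)
1/Y = 1/(49578987376963233/46926836113) = 46926836113/49578987376963233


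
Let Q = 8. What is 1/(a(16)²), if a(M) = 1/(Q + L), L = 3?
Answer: 121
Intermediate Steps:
a(M) = 1/11 (a(M) = 1/(8 + 3) = 1/11)
1/(a(16)²) = 1/((1/11)²) = 1/(1/121) = 121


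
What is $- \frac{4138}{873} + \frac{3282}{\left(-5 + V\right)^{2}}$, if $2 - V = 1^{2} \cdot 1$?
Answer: $\frac{1399489}{6984} \approx 200.39$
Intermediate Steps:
$V = 1$ ($V = 2 - 1^{2} \cdot 1 = 2 - 1 \cdot 1 = 2 - 1 = 1$)
$- \frac{4138}{873} + \frac{3282}{\left(-5 + V\right)^{2}} = - \frac{4138}{873} + \frac{3282}{\left(-5 + 1\right)^{2}} = \left(-4138\right) \frac{1}{873} + \frac{3282}{\left(-4\right)^{2}} = - \frac{4138}{873} + \frac{3282}{16} = - \frac{4138}{873} + 3282 \cdot \frac{1}{16} = - \frac{4138}{873} + \frac{1641}{8} = \frac{1399489}{6984}$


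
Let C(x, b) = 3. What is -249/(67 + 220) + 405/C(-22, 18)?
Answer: 38496/287 ≈ 134.13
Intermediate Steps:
-249/(67 + 220) + 405/C(-22, 18) = -249/(67 + 220) + 405/3 = -249/287 + 405*(⅓) = -249*1/287 + 135 = -249/287 + 135 = 38496/287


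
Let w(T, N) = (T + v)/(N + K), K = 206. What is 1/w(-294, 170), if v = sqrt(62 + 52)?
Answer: -18424/14387 - 188*sqrt(114)/43161 ≈ -1.3271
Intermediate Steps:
v = sqrt(114) ≈ 10.677
w(T, N) = (T + sqrt(114))/(206 + N) (w(T, N) = (T + sqrt(114))/(N + 206) = (T + sqrt(114))/(206 + N))
1/w(-294, 170) = 1/((-294 + sqrt(114))/(206 + 170)) = 1/((-294 + sqrt(114))/376) = 1/(-147/188 + sqrt(114)/376)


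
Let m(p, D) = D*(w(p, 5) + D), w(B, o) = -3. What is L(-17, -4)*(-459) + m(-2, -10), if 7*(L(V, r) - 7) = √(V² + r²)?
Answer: -3083 - 459*√305/7 ≈ -4228.2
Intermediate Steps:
L(V, r) = 7 + √(V² + r²)/7
m(p, D) = D*(-3 + D)
L(-17, -4)*(-459) + m(-2, -10) = (7 + √((-17)² + (-4)²)/7)*(-459) - 10*(-3 - 10) = (7 + √(289 + 16)/7)*(-459) - 10*(-13) = (7 + √305/7)*(-459) + 130 = (-3213 - 459*√305/7) + 130 = -3083 - 459*√305/7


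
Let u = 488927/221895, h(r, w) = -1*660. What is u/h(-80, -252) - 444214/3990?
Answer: -2168580068951/19477943100 ≈ -111.34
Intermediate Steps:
h(r, w) = -660
u = 488927/221895 (u = 488927*(1/221895) = 488927/221895 ≈ 2.2034)
u/h(-80, -252) - 444214/3990 = (488927/221895)/(-660) - 444214/3990 = (488927/221895)*(-1/660) - 444214*1/3990 = -488927/146450700 - 222107/1995 = -2168580068951/19477943100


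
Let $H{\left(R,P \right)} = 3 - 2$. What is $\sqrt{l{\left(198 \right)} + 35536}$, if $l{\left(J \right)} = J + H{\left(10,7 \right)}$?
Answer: $\sqrt{35735} \approx 189.04$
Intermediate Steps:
$H{\left(R,P \right)} = 1$
$l{\left(J \right)} = 1 + J$ ($l{\left(J \right)} = J + 1 = 1 + J$)
$\sqrt{l{\left(198 \right)} + 35536} = \sqrt{\left(1 + 198\right) + 35536} = \sqrt{199 + 35536} = \sqrt{35735}$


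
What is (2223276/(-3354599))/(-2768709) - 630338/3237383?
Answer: -1951504811451010950/10022838965974772551 ≈ -0.19471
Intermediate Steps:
(2223276/(-3354599))/(-2768709) - 630338/3237383 = (2223276*(-1/3354599))*(-1/2768709) - 630338*1/3237383 = -2223276/3354599*(-1/2768709) - 630338/3237383 = 741092/3095969480897 - 630338/3237383 = -1951504811451010950/10022838965974772551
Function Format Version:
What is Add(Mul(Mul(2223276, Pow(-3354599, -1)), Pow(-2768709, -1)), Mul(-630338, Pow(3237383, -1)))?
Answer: Rational(-1951504811451010950, 10022838965974772551) ≈ -0.19471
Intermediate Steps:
Add(Mul(Mul(2223276, Pow(-3354599, -1)), Pow(-2768709, -1)), Mul(-630338, Pow(3237383, -1))) = Add(Mul(Mul(2223276, Rational(-1, 3354599)), Rational(-1, 2768709)), Mul(-630338, Rational(1, 3237383))) = Add(Mul(Rational(-2223276, 3354599), Rational(-1, 2768709)), Rational(-630338, 3237383)) = Add(Rational(741092, 3095969480897), Rational(-630338, 3237383)) = Rational(-1951504811451010950, 10022838965974772551)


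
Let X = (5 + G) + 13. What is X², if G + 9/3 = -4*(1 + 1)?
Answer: 49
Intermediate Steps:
G = -11 (G = -3 - 4*(1 + 1) = -3 - 4*2 = -3 - 8 = -11)
X = 7 (X = (5 - 11) + 13 = -6 + 13 = 7)
X² = 7² = 49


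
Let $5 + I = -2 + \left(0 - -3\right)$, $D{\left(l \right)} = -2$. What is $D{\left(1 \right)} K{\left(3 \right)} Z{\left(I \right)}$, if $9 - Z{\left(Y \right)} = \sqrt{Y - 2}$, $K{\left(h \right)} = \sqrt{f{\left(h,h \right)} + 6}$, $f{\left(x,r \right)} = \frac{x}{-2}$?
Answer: $3 \sqrt{2} \left(-9 + i \sqrt{6}\right) \approx -38.184 + 10.392 i$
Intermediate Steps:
$f{\left(x,r \right)} = - \frac{x}{2}$ ($f{\left(x,r \right)} = x \left(- \frac{1}{2}\right) = - \frac{x}{2}$)
$K{\left(h \right)} = \sqrt{6 - \frac{h}{2}}$ ($K{\left(h \right)} = \sqrt{- \frac{h}{2} + 6} = \sqrt{6 - \frac{h}{2}}$)
$I = -4$ ($I = -5 + \left(-2 + \left(0 - -3\right)\right) = -5 + \left(-2 + \left(0 + 3\right)\right) = -5 + \left(-2 + 3\right) = -5 + 1 = -4$)
$Z{\left(Y \right)} = 9 - \sqrt{-2 + Y}$ ($Z{\left(Y \right)} = 9 - \sqrt{Y - 2} = 9 - \sqrt{-2 + Y}$)
$D{\left(1 \right)} K{\left(3 \right)} Z{\left(I \right)} = - 2 \frac{\sqrt{24 - 6}}{2} \left(9 - \sqrt{-2 - 4}\right) = - 2 \frac{\sqrt{24 - 6}}{2} \left(9 - \sqrt{-6}\right) = - 2 \frac{\sqrt{18}}{2} \left(9 - i \sqrt{6}\right) = - 2 \frac{3 \sqrt{2}}{2} \left(9 - i \sqrt{6}\right) = - 3 \sqrt{2} \left(9 - i \sqrt{6}\right)$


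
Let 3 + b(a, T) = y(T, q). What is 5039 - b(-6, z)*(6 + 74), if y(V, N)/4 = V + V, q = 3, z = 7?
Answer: 799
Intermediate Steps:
y(V, N) = 8*V (y(V, N) = 4*(V + V) = 4*(2*V) = 8*V)
b(a, T) = -3 + 8*T
5039 - b(-6, z)*(6 + 74) = 5039 - (-3 + 8*7)*(6 + 74) = 5039 - (-3 + 56)*80 = 5039 - 53*80 = 5039 - 1*4240 = 5039 - 4240 = 799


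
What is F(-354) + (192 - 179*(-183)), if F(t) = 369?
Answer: 33318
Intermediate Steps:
F(-354) + (192 - 179*(-183)) = 369 + (192 - 179*(-183)) = 369 + (192 + 32757) = 369 + 32949 = 33318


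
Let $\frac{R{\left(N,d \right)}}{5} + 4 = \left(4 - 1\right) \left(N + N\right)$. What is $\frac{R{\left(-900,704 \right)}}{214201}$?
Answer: $- \frac{27020}{214201} \approx -0.12614$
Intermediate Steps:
$R{\left(N,d \right)} = -20 + 30 N$ ($R{\left(N,d \right)} = -20 + 5 \left(4 - 1\right) \left(N + N\right) = -20 + 5 \cdot 3 \cdot 2 N = -20 + 5 \cdot 6 N = -20 + 30 N$)
$\frac{R{\left(-900,704 \right)}}{214201} = \frac{-20 + 30 \left(-900\right)}{214201} = \left(-20 - 27000\right) \frac{1}{214201} = \left(-27020\right) \frac{1}{214201} = - \frac{27020}{214201}$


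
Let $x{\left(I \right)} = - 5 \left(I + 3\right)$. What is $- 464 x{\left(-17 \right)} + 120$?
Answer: $-32360$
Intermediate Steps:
$x{\left(I \right)} = -15 - 5 I$ ($x{\left(I \right)} = - 5 \left(3 + I\right) = -15 - 5 I$)
$- 464 x{\left(-17 \right)} + 120 = - 464 \left(-15 - -85\right) + 120 = - 464 \left(-15 + 85\right) + 120 = \left(-464\right) 70 + 120 = -32480 + 120 = -32360$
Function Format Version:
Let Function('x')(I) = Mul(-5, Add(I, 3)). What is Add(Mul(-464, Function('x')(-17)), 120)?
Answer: -32360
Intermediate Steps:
Function('x')(I) = Add(-15, Mul(-5, I)) (Function('x')(I) = Mul(-5, Add(3, I)) = Add(-15, Mul(-5, I)))
Add(Mul(-464, Function('x')(-17)), 120) = Add(Mul(-464, Add(-15, Mul(-5, -17))), 120) = Add(Mul(-464, Add(-15, 85)), 120) = Add(Mul(-464, 70), 120) = Add(-32480, 120) = -32360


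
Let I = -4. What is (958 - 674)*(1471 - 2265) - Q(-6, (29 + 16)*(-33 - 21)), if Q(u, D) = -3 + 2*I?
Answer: -225485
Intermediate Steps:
Q(u, D) = -11 (Q(u, D) = -3 + 2*(-4) = -3 - 8 = -11)
(958 - 674)*(1471 - 2265) - Q(-6, (29 + 16)*(-33 - 21)) = (958 - 674)*(1471 - 2265) - 1*(-11) = 284*(-794) + 11 = -225496 + 11 = -225485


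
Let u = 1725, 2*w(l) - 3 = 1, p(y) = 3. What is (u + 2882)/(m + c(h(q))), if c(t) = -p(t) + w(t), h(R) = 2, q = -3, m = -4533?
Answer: -4607/4534 ≈ -1.0161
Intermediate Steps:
w(l) = 2 (w(l) = 3/2 + (½)*1 = 3/2 + ½ = 2)
c(t) = -1 (c(t) = -1*3 + 2 = -3 + 2 = -1)
(u + 2882)/(m + c(h(q))) = (1725 + 2882)/(-4533 - 1) = 4607/(-4534) = 4607*(-1/4534) = -4607/4534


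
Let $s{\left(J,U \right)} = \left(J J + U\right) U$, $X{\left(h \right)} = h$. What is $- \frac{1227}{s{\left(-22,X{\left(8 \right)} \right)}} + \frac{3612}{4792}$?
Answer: $\frac{347377}{785888} \approx 0.44202$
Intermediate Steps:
$s{\left(J,U \right)} = U \left(U + J^{2}\right)$ ($s{\left(J,U \right)} = \left(J^{2} + U\right) U = \left(U + J^{2}\right) U = U \left(U + J^{2}\right)$)
$- \frac{1227}{s{\left(-22,X{\left(8 \right)} \right)}} + \frac{3612}{4792} = - \frac{1227}{8 \left(8 + \left(-22\right)^{2}\right)} + \frac{3612}{4792} = - \frac{1227}{8 \left(8 + 484\right)} + 3612 \cdot \frac{1}{4792} = - \frac{1227}{8 \cdot 492} + \frac{903}{1198} = - \frac{1227}{3936} + \frac{903}{1198} = \left(-1227\right) \frac{1}{3936} + \frac{903}{1198} = - \frac{409}{1312} + \frac{903}{1198} = \frac{347377}{785888}$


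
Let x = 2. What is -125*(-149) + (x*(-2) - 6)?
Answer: 18615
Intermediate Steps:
-125*(-149) + (x*(-2) - 6) = -125*(-149) + (2*(-2) - 6) = 18625 + (-4 - 6) = 18625 - 10 = 18615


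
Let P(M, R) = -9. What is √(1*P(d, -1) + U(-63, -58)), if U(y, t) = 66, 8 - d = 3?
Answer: √57 ≈ 7.5498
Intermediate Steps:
d = 5 (d = 8 - 1*3 = 8 - 3 = 5)
√(1*P(d, -1) + U(-63, -58)) = √(1*(-9) + 66) = √(-9 + 66) = √57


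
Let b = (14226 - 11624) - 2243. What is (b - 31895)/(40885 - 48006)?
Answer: 31536/7121 ≈ 4.4286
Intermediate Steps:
b = 359 (b = 2602 - 2243 = 359)
(b - 31895)/(40885 - 48006) = (359 - 31895)/(40885 - 48006) = -31536/(-7121) = -31536*(-1/7121) = 31536/7121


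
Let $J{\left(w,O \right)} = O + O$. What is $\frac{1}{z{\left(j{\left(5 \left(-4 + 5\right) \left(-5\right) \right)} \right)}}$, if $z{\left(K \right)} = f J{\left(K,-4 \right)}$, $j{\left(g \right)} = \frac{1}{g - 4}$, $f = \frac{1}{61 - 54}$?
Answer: $- \frac{7}{8} \approx -0.875$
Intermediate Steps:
$J{\left(w,O \right)} = 2 O$
$f = \frac{1}{7} \approx 0.14286$
$j{\left(g \right)} = \frac{1}{-4 + g}$
$z{\left(K \right)} = - \frac{8}{7}$ ($z{\left(K \right)} = \frac{2 \left(-4\right)}{7} = \frac{1}{7} \left(-8\right) = - \frac{8}{7}$)
$\frac{1}{z{\left(j{\left(5 \left(-4 + 5\right) \left(-5\right) \right)} \right)}} = \frac{1}{- \frac{8}{7}} = - \frac{7}{8}$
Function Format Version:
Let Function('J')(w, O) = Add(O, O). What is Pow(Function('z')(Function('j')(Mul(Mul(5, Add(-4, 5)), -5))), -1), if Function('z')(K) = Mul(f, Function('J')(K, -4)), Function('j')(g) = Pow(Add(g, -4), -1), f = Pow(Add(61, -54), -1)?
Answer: Rational(-7, 8) ≈ -0.87500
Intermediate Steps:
Function('J')(w, O) = Mul(2, O)
f = Rational(1, 7) (f = Pow(7, -1) = Rational(1, 7) ≈ 0.14286)
Function('j')(g) = Pow(Add(-4, g), -1)
Function('z')(K) = Rational(-8, 7) (Function('z')(K) = Mul(Rational(1, 7), Mul(2, -4)) = Mul(Rational(1, 7), -8) = Rational(-8, 7))
Pow(Function('z')(Function('j')(Mul(Mul(5, Add(-4, 5)), -5))), -1) = Pow(Rational(-8, 7), -1) = Rational(-7, 8)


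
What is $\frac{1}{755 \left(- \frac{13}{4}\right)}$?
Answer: $- \frac{4}{9815} \approx -0.00040754$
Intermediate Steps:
$\frac{1}{755 \left(- \frac{13}{4}\right)} = \frac{1}{- \frac{9815}{4}} = - \frac{4}{9815}$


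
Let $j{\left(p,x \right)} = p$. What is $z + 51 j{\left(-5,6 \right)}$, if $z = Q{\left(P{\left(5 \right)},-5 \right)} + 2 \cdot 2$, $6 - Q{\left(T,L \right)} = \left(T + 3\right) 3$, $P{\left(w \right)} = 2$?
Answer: $-260$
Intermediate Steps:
$Q{\left(T,L \right)} = -3 - 3 T$ ($Q{\left(T,L \right)} = 6 - \left(T + 3\right) 3 = 6 - \left(3 + T\right) 3 = 6 - \left(9 + 3 T\right) = -3 - 3 T$)
$z = -5$ ($z = \left(-3 - 6\right) + 2 \cdot 2 = \left(-3 - 6\right) + 4 = -9 + 4 = -5$)
$z + 51 j{\left(-5,6 \right)} = -5 + 51 \left(-5\right) = -5 - 255 = -260$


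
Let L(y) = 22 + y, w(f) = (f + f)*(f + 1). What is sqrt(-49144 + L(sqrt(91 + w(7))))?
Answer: sqrt(-49122 + sqrt(203)) ≈ 221.6*I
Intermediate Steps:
w(f) = 2*f*(1 + f) (w(f) = (2*f)*(1 + f) = 2*f*(1 + f))
sqrt(-49144 + L(sqrt(91 + w(7)))) = sqrt(-49144 + (22 + sqrt(91 + 2*7*(1 + 7)))) = sqrt(-49144 + (22 + sqrt(91 + 2*7*8))) = sqrt(-49144 + (22 + sqrt(91 + 112))) = sqrt(-49144 + (22 + sqrt(203))) = sqrt(-49122 + sqrt(203))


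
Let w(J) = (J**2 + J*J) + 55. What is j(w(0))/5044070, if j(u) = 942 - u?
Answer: 887/5044070 ≈ 0.00017585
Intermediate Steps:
w(J) = 55 + 2*J**2 (w(J) = (J**2 + J**2) + 55 = 2*J**2 + 55 = 55 + 2*J**2)
j(w(0))/5044070 = (942 - (55 + 2*0**2))/5044070 = (942 - (55 + 2*0))*(1/5044070) = (942 - (55 + 0))*(1/5044070) = (942 - 1*55)*(1/5044070) = (942 - 55)*(1/5044070) = 887*(1/5044070) = 887/5044070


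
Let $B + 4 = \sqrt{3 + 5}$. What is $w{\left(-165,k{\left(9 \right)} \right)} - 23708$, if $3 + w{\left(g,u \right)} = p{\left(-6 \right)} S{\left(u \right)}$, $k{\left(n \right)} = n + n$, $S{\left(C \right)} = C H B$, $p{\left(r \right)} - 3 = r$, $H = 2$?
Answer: $-23279 - 216 \sqrt{2} \approx -23584.0$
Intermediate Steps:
$B = -4 + 2 \sqrt{2}$ ($B = -4 + \sqrt{3 + 5} = -4 + \sqrt{8} = -4 + 2 \sqrt{2} \approx -1.1716$)
$p{\left(r \right)} = 3 + r$
$S{\left(C \right)} = 2 C \left(-4 + 2 \sqrt{2}\right)$ ($S{\left(C \right)} = C 2 \left(-4 + 2 \sqrt{2}\right) = 2 C \left(-4 + 2 \sqrt{2}\right)$)
$k{\left(n \right)} = 2 n$
$w{\left(g,u \right)} = -3 - 12 u \left(-2 + \sqrt{2}\right)$ ($w{\left(g,u \right)} = -3 + \left(3 - 6\right) 4 u \left(-2 + \sqrt{2}\right) = -3 - 3 \cdot 4 u \left(-2 + \sqrt{2}\right) = -3 - 12 u \left(-2 + \sqrt{2}\right)$)
$w{\left(-165,k{\left(9 \right)} \right)} - 23708 = \left(-3 + 12 \cdot 2 \cdot 9 \left(2 - \sqrt{2}\right)\right) - 23708 = \left(-3 + 12 \cdot 18 \left(2 - \sqrt{2}\right)\right) - 23708 = \left(-3 + \left(432 - 216 \sqrt{2}\right)\right) - 23708 = \left(429 - 216 \sqrt{2}\right) - 23708 = -23279 - 216 \sqrt{2}$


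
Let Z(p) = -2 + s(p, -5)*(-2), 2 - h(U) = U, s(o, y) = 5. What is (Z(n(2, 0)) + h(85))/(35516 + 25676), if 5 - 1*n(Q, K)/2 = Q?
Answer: -95/61192 ≈ -0.0015525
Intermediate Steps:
h(U) = 2 - U
n(Q, K) = 10 - 2*Q
Z(p) = -12 (Z(p) = -2 + 5*(-2) = -2 - 10 = -12)
(Z(n(2, 0)) + h(85))/(35516 + 25676) = (-12 + (2 - 1*85))/(35516 + 25676) = (-12 + (2 - 85))/61192 = (-12 - 83)*(1/61192) = -95*1/61192 = -95/61192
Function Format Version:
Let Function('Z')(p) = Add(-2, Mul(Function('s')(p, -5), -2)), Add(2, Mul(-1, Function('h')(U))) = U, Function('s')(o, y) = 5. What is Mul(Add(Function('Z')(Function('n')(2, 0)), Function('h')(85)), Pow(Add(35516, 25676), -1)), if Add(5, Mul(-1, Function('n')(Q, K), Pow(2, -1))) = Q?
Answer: Rational(-95, 61192) ≈ -0.0015525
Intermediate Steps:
Function('h')(U) = Add(2, Mul(-1, U))
Function('n')(Q, K) = Add(10, Mul(-2, Q))
Function('Z')(p) = -12 (Function('Z')(p) = Add(-2, Mul(5, -2)) = Add(-2, -10) = -12)
Mul(Add(Function('Z')(Function('n')(2, 0)), Function('h')(85)), Pow(Add(35516, 25676), -1)) = Mul(Add(-12, Add(2, Mul(-1, 85))), Pow(Add(35516, 25676), -1)) = Mul(Add(-12, Add(2, -85)), Pow(61192, -1)) = Mul(Add(-12, -83), Rational(1, 61192)) = Mul(-95, Rational(1, 61192)) = Rational(-95, 61192)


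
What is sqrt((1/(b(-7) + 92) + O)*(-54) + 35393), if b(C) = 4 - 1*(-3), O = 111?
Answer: sqrt(3557213)/11 ≈ 171.46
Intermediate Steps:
b(C) = 7 (b(C) = 4 + 3 = 7)
sqrt((1/(b(-7) + 92) + O)*(-54) + 35393) = sqrt((1/(7 + 92) + 111)*(-54) + 35393) = sqrt((1/99 + 111)*(-54) + 35393) = sqrt((10990/99)*(-54) + 35393) = sqrt(-65940/11 + 35393) = sqrt(323383/11) = sqrt(3557213)/11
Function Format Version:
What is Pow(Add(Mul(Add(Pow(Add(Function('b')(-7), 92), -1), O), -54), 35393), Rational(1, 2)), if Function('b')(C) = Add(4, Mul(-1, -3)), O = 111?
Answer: Mul(Rational(1, 11), Pow(3557213, Rational(1, 2))) ≈ 171.46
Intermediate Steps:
Function('b')(C) = 7 (Function('b')(C) = Add(4, 3) = 7)
Pow(Add(Mul(Add(Pow(Add(Function('b')(-7), 92), -1), O), -54), 35393), Rational(1, 2)) = Pow(Add(Mul(Add(Pow(Add(7, 92), -1), 111), -54), 35393), Rational(1, 2)) = Pow(Add(Mul(Add(Pow(99, -1), 111), -54), 35393), Rational(1, 2)) = Pow(Add(Mul(Add(Rational(1, 99), 111), -54), 35393), Rational(1, 2)) = Pow(Add(Mul(Rational(10990, 99), -54), 35393), Rational(1, 2)) = Pow(Add(Rational(-65940, 11), 35393), Rational(1, 2)) = Pow(Rational(323383, 11), Rational(1, 2)) = Mul(Rational(1, 11), Pow(3557213, Rational(1, 2)))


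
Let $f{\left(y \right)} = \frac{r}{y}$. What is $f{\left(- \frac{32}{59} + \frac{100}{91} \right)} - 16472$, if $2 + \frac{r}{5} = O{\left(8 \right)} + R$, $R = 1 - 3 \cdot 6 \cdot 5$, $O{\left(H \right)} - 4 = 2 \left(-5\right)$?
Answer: $- \frac{51822301}{2988} \approx -17343.0$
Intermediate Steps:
$O{\left(H \right)} = -6$ ($O{\left(H \right)} = 4 + 2 \left(-5\right) = 4 - 10 = -6$)
$R = -89$ ($R = 1 - 90 = -89$)
$r = -485$ ($r = -10 + 5 \left(-6 - 89\right) = -10 + 5 \left(-95\right) = -10 - 475 = -485$)
$f{\left(y \right)} = - \frac{485}{y}$
$f{\left(- \frac{32}{59} + \frac{100}{91} \right)} - 16472 = - \frac{485}{- \frac{32}{59} + \frac{100}{91}} - 16472 = - \frac{485}{\frac{2988}{5369}} - 16472 = \left(-485\right) \frac{5369}{2988} - 16472 = - \frac{2603965}{2988} - 16472 = - \frac{51822301}{2988}$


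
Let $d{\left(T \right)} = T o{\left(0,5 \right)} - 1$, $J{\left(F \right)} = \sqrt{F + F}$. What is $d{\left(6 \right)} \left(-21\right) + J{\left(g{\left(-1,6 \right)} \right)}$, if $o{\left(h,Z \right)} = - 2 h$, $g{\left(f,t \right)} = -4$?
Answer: $21 + 2 i \sqrt{2} \approx 21.0 + 2.8284 i$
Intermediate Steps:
$J{\left(F \right)} = \sqrt{2} \sqrt{F}$ ($J{\left(F \right)} = \sqrt{2 F} = \sqrt{2} \sqrt{F}$)
$d{\left(T \right)} = -1$ ($d{\left(T \right)} = T \left(\left(-2\right) 0\right) - 1 = T 0 - 1 = 0 - 1 = -1$)
$d{\left(6 \right)} \left(-21\right) + J{\left(g{\left(-1,6 \right)} \right)} = \left(-1\right) \left(-21\right) + \sqrt{2} \sqrt{-4} = 21 + \sqrt{2} \cdot 2 i = 21 + 2 i \sqrt{2}$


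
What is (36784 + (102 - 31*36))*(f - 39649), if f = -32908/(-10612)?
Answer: -537472712700/379 ≈ -1.4181e+9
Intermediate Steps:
f = 8227/2653 (f = -32908*(-1/10612) = 8227/2653 ≈ 3.1010)
(36784 + (102 - 31*36))*(f - 39649) = (36784 + (102 - 31*36))*(8227/2653 - 39649) = (36784 + (102 - 1116))*(-105180570/2653) = (36784 - 1014)*(-105180570/2653) = 35770*(-105180570/2653) = -537472712700/379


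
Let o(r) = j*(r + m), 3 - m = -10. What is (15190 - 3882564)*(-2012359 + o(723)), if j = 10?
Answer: 7754081002626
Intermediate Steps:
m = 13 (m = 3 - 1*(-10) = 3 + 10 = 13)
o(r) = 130 + 10*r (o(r) = 10*(r + 13) = 10*(13 + r) = 130 + 10*r)
(15190 - 3882564)*(-2012359 + o(723)) = (15190 - 3882564)*(-2012359 + (130 + 10*723)) = -3867374*(-2012359 + (130 + 7230)) = -3867374*(-2012359 + 7360) = -3867374*(-2004999) = 7754081002626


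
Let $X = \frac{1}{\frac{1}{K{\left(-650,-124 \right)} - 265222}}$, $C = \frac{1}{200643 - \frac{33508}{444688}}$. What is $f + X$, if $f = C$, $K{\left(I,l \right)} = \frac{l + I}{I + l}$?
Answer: $- \frac{5915986531347227}{22305875219} \approx -2.6522 \cdot 10^{5}$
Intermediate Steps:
$K{\left(I,l \right)} = 1$ ($K{\left(I,l \right)} = \frac{I + l}{I + l} = 1$)
$C = \frac{111172}{22305875219}$ ($C = \frac{1}{200643 - \frac{8377}{111172}} = \frac{1}{\frac{22305875219}{111172}} = \frac{111172}{22305875219} \approx 4.984 \cdot 10^{-6}$)
$f = \frac{111172}{22305875219} \approx 4.984 \cdot 10^{-6}$
$X = -265221$ ($X = \frac{1}{\frac{1}{1 - 265222}} = \frac{1}{\frac{1}{-265221}} = \frac{1}{- \frac{1}{265221}} = -265221$)
$f + X = \frac{111172}{22305875219} - 265221 = - \frac{5915986531347227}{22305875219}$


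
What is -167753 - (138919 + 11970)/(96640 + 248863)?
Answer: -57959315648/345503 ≈ -1.6775e+5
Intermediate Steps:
-167753 - (138919 + 11970)/(96640 + 248863) = -167753 - 150889/345503 = -57959315648/345503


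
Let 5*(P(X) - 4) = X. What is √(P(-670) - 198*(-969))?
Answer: 2*√47933 ≈ 437.87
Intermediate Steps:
P(X) = 4 + X/5
√(P(-670) - 198*(-969)) = √((4 + (⅕)*(-670)) - 198*(-969)) = √((4 - 134) + 191862) = √(-130 + 191862) = √191732 = 2*√47933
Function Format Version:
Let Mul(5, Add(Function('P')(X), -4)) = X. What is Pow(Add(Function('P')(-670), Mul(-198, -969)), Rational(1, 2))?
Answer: Mul(2, Pow(47933, Rational(1, 2))) ≈ 437.87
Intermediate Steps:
Function('P')(X) = Add(4, Mul(Rational(1, 5), X))
Pow(Add(Function('P')(-670), Mul(-198, -969)), Rational(1, 2)) = Pow(Add(Add(4, Mul(Rational(1, 5), -670)), Mul(-198, -969)), Rational(1, 2)) = Pow(Add(Add(4, -134), 191862), Rational(1, 2)) = Pow(Add(-130, 191862), Rational(1, 2)) = Pow(191732, Rational(1, 2)) = Mul(2, Pow(47933, Rational(1, 2)))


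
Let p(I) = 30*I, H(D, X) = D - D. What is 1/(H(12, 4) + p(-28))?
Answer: -1/840 ≈ -0.0011905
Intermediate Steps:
H(D, X) = 0
1/(H(12, 4) + p(-28)) = 1/(0 + 30*(-28)) = 1/(0 - 840) = 1/(-840) = -1/840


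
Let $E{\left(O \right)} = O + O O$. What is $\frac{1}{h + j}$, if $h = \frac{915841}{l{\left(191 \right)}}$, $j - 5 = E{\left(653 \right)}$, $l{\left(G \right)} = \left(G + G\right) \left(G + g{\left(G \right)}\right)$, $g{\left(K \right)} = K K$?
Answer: $\frac{14008704}{5982656107009} \approx 2.3416 \cdot 10^{-6}$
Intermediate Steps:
$g{\left(K \right)} = K^{2}$
$E{\left(O \right)} = O + O^{2}$
$l{\left(G \right)} = 2 G \left(G + G^{2}\right)$ ($l{\left(G \right)} = \left(G + G\right) \left(G + G^{2}\right) = 2 G \left(G + G^{2}\right)$)
$j = 427067$ ($j = 5 + 653 \left(1 + 653\right) = 5 + 653 \cdot 654 = 5 + 427062 = 427067$)
$h = \frac{915841}{14008704}$ ($h = \frac{915841}{2 \cdot 191^{2} \left(1 + 191\right)} = \frac{915841}{2 \cdot 36481 \cdot 192} = \frac{915841}{14008704} \approx 0.065377$)
$\frac{1}{h + j} = \frac{1}{\frac{915841}{14008704} + 427067} = \frac{1}{\frac{5982656107009}{14008704}} = \frac{14008704}{5982656107009}$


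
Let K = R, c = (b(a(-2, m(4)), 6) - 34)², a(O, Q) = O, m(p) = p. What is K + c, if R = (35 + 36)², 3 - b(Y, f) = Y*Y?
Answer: 6266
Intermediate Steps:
b(Y, f) = 3 - Y² (b(Y, f) = 3 - Y*Y = 3 - Y²)
R = 5041 (R = 71² = 5041)
c = 1225 (c = ((3 - 1*(-2)²) - 34)² = ((3 - 1*4) - 34)² = ((3 - 4) - 34)² = (-1 - 34)² = (-35)² = 1225)
K = 5041
K + c = 5041 + 1225 = 6266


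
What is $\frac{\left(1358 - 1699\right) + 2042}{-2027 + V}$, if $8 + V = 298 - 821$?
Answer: $- \frac{1701}{2558} \approx -0.66497$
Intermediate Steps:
$V = -531$ ($V = -8 + \left(298 - 821\right) = -8 - 523 = -531$)
$\frac{\left(1358 - 1699\right) + 2042}{-2027 + V} = \frac{\left(1358 - 1699\right) + 2042}{-2027 - 531} = \frac{\left(1358 - 1699\right) + 2042}{-2558} = \left(-341 + 2042\right) \left(- \frac{1}{2558}\right) = 1701 \left(- \frac{1}{2558}\right) = - \frac{1701}{2558}$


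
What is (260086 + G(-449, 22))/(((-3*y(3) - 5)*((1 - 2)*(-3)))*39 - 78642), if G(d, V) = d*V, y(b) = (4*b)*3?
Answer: -250208/91863 ≈ -2.7237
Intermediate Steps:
y(b) = 12*b
G(d, V) = V*d
(260086 + G(-449, 22))/(((-3*y(3) - 5)*((1 - 2)*(-3)))*39 - 78642) = (260086 + 22*(-449))/(((-36*3 - 5)*((1 - 2)*(-3)))*39 - 78642) = (260086 - 9878)/(((-3*36 - 5)*(-1*(-3)))*39 - 78642) = 250208/(((-108 - 5)*3)*39 - 78642) = 250208/(-113*3*39 - 78642) = 250208/(-339*39 - 78642) = 250208/(-13221 - 78642) = 250208/(-91863) = 250208*(-1/91863) = -250208/91863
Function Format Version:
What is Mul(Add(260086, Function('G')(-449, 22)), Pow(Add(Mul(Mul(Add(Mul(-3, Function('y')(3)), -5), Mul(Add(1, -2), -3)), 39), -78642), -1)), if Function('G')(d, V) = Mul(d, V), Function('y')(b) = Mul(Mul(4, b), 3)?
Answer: Rational(-250208, 91863) ≈ -2.7237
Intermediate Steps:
Function('y')(b) = Mul(12, b)
Function('G')(d, V) = Mul(V, d)
Mul(Add(260086, Function('G')(-449, 22)), Pow(Add(Mul(Mul(Add(Mul(-3, Function('y')(3)), -5), Mul(Add(1, -2), -3)), 39), -78642), -1)) = Mul(Add(260086, Mul(22, -449)), Pow(Add(Mul(Mul(Add(Mul(-3, Mul(12, 3)), -5), Mul(Add(1, -2), -3)), 39), -78642), -1)) = Mul(Add(260086, -9878), Pow(Add(Mul(Mul(Add(Mul(-3, 36), -5), Mul(-1, -3)), 39), -78642), -1)) = Mul(250208, Pow(Add(Mul(Mul(Add(-108, -5), 3), 39), -78642), -1)) = Mul(250208, Pow(Add(Mul(Mul(-113, 3), 39), -78642), -1)) = Mul(250208, Pow(Add(Mul(-339, 39), -78642), -1)) = Mul(250208, Pow(Add(-13221, -78642), -1)) = Mul(250208, Pow(-91863, -1)) = Mul(250208, Rational(-1, 91863)) = Rational(-250208, 91863)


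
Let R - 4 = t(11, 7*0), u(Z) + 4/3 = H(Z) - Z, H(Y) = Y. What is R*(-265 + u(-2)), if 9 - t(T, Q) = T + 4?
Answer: 1598/3 ≈ 532.67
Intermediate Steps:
t(T, Q) = 5 - T (t(T, Q) = 9 - (T + 4) = 9 - (4 + T) = 9 + (-4 - T) = 5 - T)
u(Z) = -4/3 (u(Z) = -4/3 + (Z - Z) = -4/3 + 0 = -4/3)
R = -2 (R = 4 + (5 - 1*11) = 4 + (5 - 11) = 4 - 6 = -2)
R*(-265 + u(-2)) = -2*(-265 - 4/3) = -2*(-799/3) = 1598/3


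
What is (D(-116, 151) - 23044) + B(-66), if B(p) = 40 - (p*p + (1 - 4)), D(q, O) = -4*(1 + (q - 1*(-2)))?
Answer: -26905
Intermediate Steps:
D(q, O) = -12 - 4*q (D(q, O) = -4*(1 + (q + 2)) = -4*(1 + (2 + q)) = -4*(3 + q) = -12 - 4*q)
B(p) = 43 - p**2 (B(p) = 40 - (p**2 - 3) = 40 - (-3 + p**2) = 40 + (3 - p**2) = 43 - p**2)
(D(-116, 151) - 23044) + B(-66) = ((-12 - 4*(-116)) - 23044) + (43 - 1*(-66)**2) = ((-12 + 464) - 23044) + (43 - 1*4356) = (452 - 23044) + (43 - 4356) = -22592 - 4313 = -26905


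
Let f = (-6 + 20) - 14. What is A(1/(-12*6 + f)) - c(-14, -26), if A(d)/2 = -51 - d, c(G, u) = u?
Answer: -2735/36 ≈ -75.972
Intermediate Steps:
f = 0 (f = 14 - 14 = 0)
A(d) = -102 - 2*d (A(d) = 2*(-51 - d) = -102 - 2*d)
A(1/(-12*6 + f)) - c(-14, -26) = (-102 - 2/(-12*6 + 0)) - 1*(-26) = (-102 - 2/(-72 + 0)) + 26 = (-102 - 2/(-72)) + 26 = (-102 - 2*(-1/72)) + 26 = (-102 + 1/36) + 26 = -3671/36 + 26 = -2735/36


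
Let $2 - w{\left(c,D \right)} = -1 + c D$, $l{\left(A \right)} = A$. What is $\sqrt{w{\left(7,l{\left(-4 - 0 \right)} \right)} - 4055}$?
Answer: $2 i \sqrt{1006} \approx 63.435 i$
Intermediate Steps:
$w{\left(c,D \right)} = 3 - D c$ ($w{\left(c,D \right)} = 2 - \left(-1 + c D\right) = 2 - \left(-1 + D c\right) = 3 - D c$)
$\sqrt{w{\left(7,l{\left(-4 - 0 \right)} \right)} - 4055} = \sqrt{\left(3 - \left(-4 - 0\right) 7\right) - 4055} = \sqrt{\left(3 - \left(-4 + 0\right) 7\right) - 4055} = \sqrt{\left(3 - \left(-4\right) 7\right) - 4055} = \sqrt{\left(3 + 28\right) - 4055} = \sqrt{31 - 4055} = \sqrt{-4024} = 2 i \sqrt{1006}$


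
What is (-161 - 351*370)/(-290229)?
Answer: 130031/290229 ≈ 0.44803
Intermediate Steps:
(-161 - 351*370)/(-290229) = (-161 - 129870)*(-1/290229) = -130031*(-1/290229) = 130031/290229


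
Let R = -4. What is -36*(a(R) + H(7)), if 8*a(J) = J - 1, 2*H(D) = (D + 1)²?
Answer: -2259/2 ≈ -1129.5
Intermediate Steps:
H(D) = (1 + D)²/2 (H(D) = (D + 1)²/2 = (1 + D)²/2)
a(J) = -⅛ + J/8 (a(J) = (J - 1)/8 = (-1 + J)/8 = -⅛ + J/8)
-36*(a(R) + H(7)) = -36*((-⅛ + (⅛)*(-4)) + (1 + 7)²/2) = -36*((-⅛ - ½) + (½)*8²) = -36*(-5/8 + (½)*64) = -36*(-5/8 + 32) = -36*251/8 = -2259/2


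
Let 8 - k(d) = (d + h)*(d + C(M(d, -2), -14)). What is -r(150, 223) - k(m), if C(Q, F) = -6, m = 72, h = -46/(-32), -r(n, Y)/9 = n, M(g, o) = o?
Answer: 49511/8 ≈ 6188.9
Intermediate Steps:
r(n, Y) = -9*n
h = 23/16 (h = -46*(-1/32) = 23/16 ≈ 1.4375)
k(d) = 8 - (-6 + d)*(23/16 + d) (k(d) = 8 - (d + 23/16)*(d - 6) = 8 - (23/16 + d)*(-6 + d) = 8 - (-6 + d)*(23/16 + d))
-r(150, 223) - k(m) = -(-9)*150 - (133/8 - 1*72² + (73/16)*72) = -1*(-1350) - (133/8 - 1*5184 + 657/2) = 1350 - (133/8 - 5184 + 657/2) = 1350 - 1*(-38711/8) = 1350 + 38711/8 = 49511/8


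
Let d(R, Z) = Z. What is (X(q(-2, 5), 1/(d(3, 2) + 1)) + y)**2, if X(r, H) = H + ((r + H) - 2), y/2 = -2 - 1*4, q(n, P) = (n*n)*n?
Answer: 4096/9 ≈ 455.11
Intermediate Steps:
q(n, P) = n**3 (q(n, P) = n**2*n = n**3)
y = -12 (y = 2*(-2 - 1*4) = 2*(-2 - 4) = 2*(-6) = -12)
X(r, H) = -2 + r + 2*H (X(r, H) = H + ((H + r) - 2) = H + (-2 + H + r) = -2 + r + 2*H)
(X(q(-2, 5), 1/(d(3, 2) + 1)) + y)**2 = ((-2 + (-2)**3 + 2/(2 + 1)) - 12)**2 = ((-2 - 8 + 2/3) - 12)**2 = (-28/3 - 12)**2 = (-64/3)**2 = 4096/9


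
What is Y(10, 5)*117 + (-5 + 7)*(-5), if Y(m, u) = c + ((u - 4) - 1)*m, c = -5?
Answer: -595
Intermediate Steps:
Y(m, u) = -5 + m*(-5 + u) (Y(m, u) = -5 + ((u - 4) - 1)*m = -5 + ((-4 + u) - 1)*m = -5 + (-5 + u)*m = -5 + m*(-5 + u))
Y(10, 5)*117 + (-5 + 7)*(-5) = (-5 - 5*10 + 10*5)*117 + (-5 + 7)*(-5) = (-5 - 50 + 50)*117 + 2*(-5) = -5*117 - 10 = -585 - 10 = -595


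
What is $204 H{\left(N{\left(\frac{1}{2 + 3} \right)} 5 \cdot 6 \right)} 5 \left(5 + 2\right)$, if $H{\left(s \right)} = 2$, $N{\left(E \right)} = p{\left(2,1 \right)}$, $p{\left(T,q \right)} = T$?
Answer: $14280$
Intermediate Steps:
$N{\left(E \right)} = 2$
$204 H{\left(N{\left(\frac{1}{2 + 3} \right)} 5 \cdot 6 \right)} 5 \left(5 + 2\right) = 204 \cdot 2 \cdot 5 \left(5 + 2\right) = 408 \cdot 5 \cdot 7 = 408 \cdot 35 = 14280$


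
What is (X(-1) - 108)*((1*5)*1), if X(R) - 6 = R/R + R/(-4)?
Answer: -2015/4 ≈ -503.75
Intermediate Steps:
X(R) = 7 - R/4 (X(R) = 6 + (R/R + R/(-4)) = 6 + (1 + R*(-¼)) = 6 + (1 - R/4) = 7 - R/4)
(X(-1) - 108)*((1*5)*1) = ((7 - ¼*(-1)) - 108)*((1*5)*1) = ((7 + ¼) - 108)*(5*1) = (29/4 - 108)*5 = -403/4*5 = -2015/4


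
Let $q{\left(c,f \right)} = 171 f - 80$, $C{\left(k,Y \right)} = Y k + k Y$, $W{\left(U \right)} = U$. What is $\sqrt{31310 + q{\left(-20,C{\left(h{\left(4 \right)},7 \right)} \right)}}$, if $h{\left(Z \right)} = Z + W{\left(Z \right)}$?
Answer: $9 \sqrt{622} \approx 224.46$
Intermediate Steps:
$h{\left(Z \right)} = 2 Z$ ($h{\left(Z \right)} = Z + Z = 2 Z$)
$C{\left(k,Y \right)} = 2 Y k$ ($C{\left(k,Y \right)} = Y k + Y k = 2 Y k$)
$q{\left(c,f \right)} = -80 + 171 f$
$\sqrt{31310 + q{\left(-20,C{\left(h{\left(4 \right)},7 \right)} \right)}} = \sqrt{31310 - \left(80 - 171 \cdot 2 \cdot 7 \cdot 2 \cdot 4\right)} = \sqrt{31310 - \left(80 - 171 \cdot 2 \cdot 7 \cdot 8\right)} = \sqrt{31310 + \left(-80 + 171 \cdot 112\right)} = \sqrt{31310 + \left(-80 + 19152\right)} = \sqrt{31310 + 19072} = \sqrt{50382} = 9 \sqrt{622}$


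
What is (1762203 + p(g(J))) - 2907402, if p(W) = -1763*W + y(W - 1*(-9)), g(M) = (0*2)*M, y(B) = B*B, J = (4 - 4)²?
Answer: -1145118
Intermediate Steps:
J = 0 (J = 0² = 0)
y(B) = B²
g(M) = 0 (g(M) = 0*M = 0)
p(W) = (9 + W)² - 1763*W (p(W) = -1763*W + (W - 1*(-9))² = -1763*W + (W + 9)² = -1763*W + (9 + W)² = (9 + W)² - 1763*W)
(1762203 + p(g(J))) - 2907402 = (1762203 + ((9 + 0)² - 1763*0)) - 2907402 = (1762203 + (9² + 0)) - 2907402 = (1762203 + (81 + 0)) - 2907402 = (1762203 + 81) - 2907402 = 1762284 - 2907402 = -1145118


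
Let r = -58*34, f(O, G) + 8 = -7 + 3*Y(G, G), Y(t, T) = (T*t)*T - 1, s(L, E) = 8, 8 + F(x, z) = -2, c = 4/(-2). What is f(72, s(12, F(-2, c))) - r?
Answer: 3490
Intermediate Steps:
c = -2 (c = 4*(-1/2) = -2)
F(x, z) = -10 (F(x, z) = -8 - 2 = -10)
Y(t, T) = -1 + t*T**2 (Y(t, T) = t*T**2 - 1 = -1 + t*T**2)
f(O, G) = -18 + 3*G**3 (f(O, G) = -8 + (-7 + 3*(-1 + G*G**2)) = -8 + (-7 + 3*(-1 + G**3)) = -8 + (-7 + (-3 + 3*G**3)) = -8 + (-10 + 3*G**3) = -18 + 3*G**3)
r = -1972
f(72, s(12, F(-2, c))) - r = (-18 + 3*8**3) - 1*(-1972) = (-18 + 3*512) + 1972 = (-18 + 1536) + 1972 = 1518 + 1972 = 3490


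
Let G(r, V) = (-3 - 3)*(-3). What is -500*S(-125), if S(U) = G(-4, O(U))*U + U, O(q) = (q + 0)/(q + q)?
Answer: 1187500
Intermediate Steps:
O(q) = ½ (O(q) = q/((2*q)) = q*(1/(2*q)) = ½)
G(r, V) = 18 (G(r, V) = -6*(-3) = 18)
S(U) = 19*U (S(U) = 18*U + U = 19*U)
-500*S(-125) = -9500*(-125) = -500*(-2375) = 1187500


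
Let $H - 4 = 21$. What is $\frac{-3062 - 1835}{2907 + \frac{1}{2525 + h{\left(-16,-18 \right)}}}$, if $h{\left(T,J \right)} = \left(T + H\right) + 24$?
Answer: $- \frac{12526526}{7436107} \approx -1.6846$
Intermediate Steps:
$H = 25$ ($H = 4 + 21 = 25$)
$h{\left(T,J \right)} = 49 + T$ ($h{\left(T,J \right)} = \left(T + 25\right) + 24 = \left(25 + T\right) + 24 = 49 + T$)
$\frac{-3062 - 1835}{2907 + \frac{1}{2525 + h{\left(-16,-18 \right)}}} = \frac{-3062 - 1835}{2907 + \frac{1}{2525 + \left(49 - 16\right)}} = - \frac{4897}{2907 + \frac{1}{2525 + 33}} = - \frac{4897}{2907 + \frac{1}{2558}} = - \frac{4897}{\frac{7436107}{2558}} = \left(-4897\right) \frac{2558}{7436107} = - \frac{12526526}{7436107}$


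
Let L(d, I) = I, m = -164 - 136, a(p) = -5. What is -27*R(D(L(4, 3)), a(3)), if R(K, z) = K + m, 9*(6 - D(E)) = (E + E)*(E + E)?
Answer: 8046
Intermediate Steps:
m = -300
D(E) = 6 - 4*E**2/9 (D(E) = 6 - (E + E)*(E + E)/9 = 6 - 2*E*2*E/9 = 6 - 4*E**2/9)
R(K, z) = -300 + K (R(K, z) = K - 300 = -300 + K)
-27*R(D(L(4, 3)), a(3)) = -27*(-300 + (6 - 4/9*3**2)) = -27*(-300 + (6 - 4/9*9)) = -27*(-300 + (6 - 4)) = -27*(-300 + 2) = -27*(-298) = 8046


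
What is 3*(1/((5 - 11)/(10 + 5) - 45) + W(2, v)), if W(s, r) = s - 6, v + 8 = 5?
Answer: -2739/227 ≈ -12.066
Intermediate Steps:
v = -3 (v = -8 + 5 = -3)
W(s, r) = -6 + s
3*(1/((5 - 11)/(10 + 5) - 45) + W(2, v)) = 3*(1/((5 - 11)/(10 + 5) - 45) + (-6 + 2)) = 3*(1/(-6/15 - 45) - 4) = 3*(1/(-6*1/15 - 45) - 4) = 3*(1/(-2/5 - 45) - 4) = 3*(1/(-227/5) - 4) = 3*(-5/227 - 4) = 3*(-913/227) = -2739/227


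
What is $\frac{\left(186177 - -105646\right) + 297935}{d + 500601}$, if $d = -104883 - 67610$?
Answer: $\frac{294879}{164054} \approx 1.7975$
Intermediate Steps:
$d = -172493$ ($d = -104883 - 67610 = -172493$)
$\frac{\left(186177 - -105646\right) + 297935}{d + 500601} = \frac{\left(186177 - -105646\right) + 297935}{-172493 + 500601} = \frac{\left(186177 + 105646\right) + 297935}{328108} = \left(291823 + 297935\right) \frac{1}{328108} = 589758 \cdot \frac{1}{328108} = \frac{294879}{164054}$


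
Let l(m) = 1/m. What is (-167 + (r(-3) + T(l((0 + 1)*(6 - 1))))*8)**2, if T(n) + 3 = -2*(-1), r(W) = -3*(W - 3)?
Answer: 961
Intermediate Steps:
r(W) = 9 - 3*W (r(W) = -3*(-3 + W) = 9 - 3*W)
T(n) = -1 (T(n) = -3 - 2*(-1) = -3 + 2 = -1)
(-167 + (r(-3) + T(l((0 + 1)*(6 - 1))))*8)**2 = (-167 + ((9 - 3*(-3)) - 1)*8)**2 = (-167 + ((9 + 9) - 1)*8)**2 = (-167 + (18 - 1)*8)**2 = (-167 + 17*8)**2 = (-167 + 136)**2 = (-31)**2 = 961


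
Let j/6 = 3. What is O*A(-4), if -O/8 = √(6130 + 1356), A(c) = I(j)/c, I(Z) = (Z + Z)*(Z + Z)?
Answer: 2592*√7486 ≈ 2.2426e+5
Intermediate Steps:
j = 18 (j = 6*3 = 18)
I(Z) = 4*Z² (I(Z) = (2*Z)*(2*Z) = 4*Z²)
A(c) = 1296/c (A(c) = (4*18²)/c = (4*324)/c = 1296/c)
O = -8*√7486 (O = -8*√(6130 + 1356) = -8*√7486 ≈ -692.17)
O*A(-4) = (-8*√7486)*(1296/(-4)) = (-8*√7486)*(1296*(-¼)) = -8*√7486*(-324) = 2592*√7486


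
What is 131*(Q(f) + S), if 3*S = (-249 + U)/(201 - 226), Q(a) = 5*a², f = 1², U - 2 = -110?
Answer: 31964/25 ≈ 1278.6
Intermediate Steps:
U = -108 (U = 2 - 110 = -108)
f = 1
S = 119/25 (S = ((-249 - 108)/(201 - 226))/3 = (-357/(-25))/3 = (-357*(-1/25))/3 = (⅓)*(357/25) = 119/25 ≈ 4.7600)
131*(Q(f) + S) = 131*(5*1² + 119/25) = 131*(5*1 + 119/25) = 131*(5 + 119/25) = 131*(244/25) = 31964/25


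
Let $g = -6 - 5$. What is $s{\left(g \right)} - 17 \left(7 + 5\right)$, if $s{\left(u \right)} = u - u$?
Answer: $-204$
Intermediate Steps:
$g = -11$ ($g = -6 - 5 = -11$)
$s{\left(u \right)} = 0$
$s{\left(g \right)} - 17 \left(7 + 5\right) = 0 - 17 \left(7 + 5\right) = 0 - 204 = -204$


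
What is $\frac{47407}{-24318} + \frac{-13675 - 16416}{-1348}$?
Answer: $\frac{333924151}{16390332} \approx 20.373$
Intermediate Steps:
$\frac{47407}{-24318} + \frac{-13675 - 16416}{-1348} = 47407 \left(- \frac{1}{24318}\right) - - \frac{30091}{1348} = - \frac{47407}{24318} + \frac{30091}{1348} = \frac{333924151}{16390332}$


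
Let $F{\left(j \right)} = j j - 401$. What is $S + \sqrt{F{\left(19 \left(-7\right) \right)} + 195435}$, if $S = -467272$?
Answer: $-467272 + \sqrt{212723} \approx -4.6681 \cdot 10^{5}$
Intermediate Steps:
$F{\left(j \right)} = -401 + j^{2}$ ($F{\left(j \right)} = j^{2} - 401 = -401 + j^{2}$)
$S + \sqrt{F{\left(19 \left(-7\right) \right)} + 195435} = -467272 + \sqrt{\left(-401 + \left(19 \left(-7\right)\right)^{2}\right) + 195435} = -467272 + \sqrt{\left(-401 + \left(-133\right)^{2}\right) + 195435} = -467272 + \sqrt{\left(-401 + 17689\right) + 195435} = -467272 + \sqrt{17288 + 195435} = -467272 + \sqrt{212723}$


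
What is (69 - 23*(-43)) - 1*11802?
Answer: -10744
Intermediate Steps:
(69 - 23*(-43)) - 1*11802 = (69 + 989) - 11802 = 1058 - 11802 = -10744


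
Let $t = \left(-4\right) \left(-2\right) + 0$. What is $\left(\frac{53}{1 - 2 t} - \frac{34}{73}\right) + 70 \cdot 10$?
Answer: $\frac{762121}{1095} \approx 696.0$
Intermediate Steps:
$t = 8$ ($t = 8 + 0 = 8$)
$\left(\frac{53}{1 - 2 t} - \frac{34}{73}\right) + 70 \cdot 10 = \left(\frac{53}{1 - 16} - \frac{34}{73}\right) + 70 \cdot 10 = \left(\frac{53}{1 - 16} - \frac{34}{73}\right) + 700 = \left(\frac{53}{-15} - \frac{34}{73}\right) + 700 = \left(53 \left(- \frac{1}{15}\right) - \frac{34}{73}\right) + 700 = \left(- \frac{53}{15} - \frac{34}{73}\right) + 700 = - \frac{4379}{1095} + 700 = \frac{762121}{1095}$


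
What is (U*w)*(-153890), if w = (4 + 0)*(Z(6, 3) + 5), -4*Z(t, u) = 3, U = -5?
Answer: 13080650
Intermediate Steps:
Z(t, u) = -¾ (Z(t, u) = -¼*3 = -¾)
w = 17 (w = (4 + 0)*(-¾ + 5) = 4*(17/4) = 17)
(U*w)*(-153890) = -5*17*(-153890) = -85*(-153890) = 13080650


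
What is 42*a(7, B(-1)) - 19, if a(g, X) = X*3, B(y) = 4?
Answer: 485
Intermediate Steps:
a(g, X) = 3*X
42*a(7, B(-1)) - 19 = 42*(3*4) - 19 = 42*12 - 19 = 504 - 19 = 485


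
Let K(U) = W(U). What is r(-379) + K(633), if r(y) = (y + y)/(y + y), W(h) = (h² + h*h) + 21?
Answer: 801400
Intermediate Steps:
W(h) = 21 + 2*h² (W(h) = (h² + h²) + 21 = 2*h² + 21 = 21 + 2*h²)
K(U) = 21 + 2*U²
r(y) = 1 (r(y) = (2*y)/((2*y)) = (2*y)*(1/(2*y)) = 1)
r(-379) + K(633) = 1 + (21 + 2*633²) = 1 + (21 + 2*400689) = 1 + (21 + 801378) = 1 + 801399 = 801400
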